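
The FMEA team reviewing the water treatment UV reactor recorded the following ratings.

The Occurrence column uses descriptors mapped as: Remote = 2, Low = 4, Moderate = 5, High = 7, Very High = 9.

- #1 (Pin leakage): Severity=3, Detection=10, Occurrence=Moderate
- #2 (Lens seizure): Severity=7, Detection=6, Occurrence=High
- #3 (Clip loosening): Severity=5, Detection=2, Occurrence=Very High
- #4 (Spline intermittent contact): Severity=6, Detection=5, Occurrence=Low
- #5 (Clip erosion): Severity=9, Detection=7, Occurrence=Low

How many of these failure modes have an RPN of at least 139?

3

RPN = Severity × Occurrence × Detection:
  #1: 3 × 5 × 10 = 150
  #2: 7 × 7 × 6 = 294
  #3: 5 × 9 × 2 = 90
  #4: 6 × 4 × 5 = 120
  #5: 9 × 4 × 7 = 252
Modes with RPN ≥ 139: #1 (150), #2 (294), #5 (252) → 3.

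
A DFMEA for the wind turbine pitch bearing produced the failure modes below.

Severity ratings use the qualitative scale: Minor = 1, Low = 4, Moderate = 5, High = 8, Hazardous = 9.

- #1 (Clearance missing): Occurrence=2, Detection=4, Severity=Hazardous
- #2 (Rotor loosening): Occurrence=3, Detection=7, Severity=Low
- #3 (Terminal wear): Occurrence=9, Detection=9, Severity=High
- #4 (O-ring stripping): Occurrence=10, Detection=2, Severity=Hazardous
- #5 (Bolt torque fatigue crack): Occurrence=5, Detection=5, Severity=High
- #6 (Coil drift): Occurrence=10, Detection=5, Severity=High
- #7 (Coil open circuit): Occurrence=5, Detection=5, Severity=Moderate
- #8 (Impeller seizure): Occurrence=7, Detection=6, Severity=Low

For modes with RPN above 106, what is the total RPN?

RPN = Severity × Occurrence × Detection:
  #1: 9 × 2 × 4 = 72
  #2: 4 × 3 × 7 = 84
  #3: 8 × 9 × 9 = 648
  #4: 9 × 10 × 2 = 180
  #5: 8 × 5 × 5 = 200
  #6: 8 × 10 × 5 = 400
  #7: 5 × 5 × 5 = 125
  #8: 4 × 7 × 6 = 168
RPN > 106: #3 (648), #4 (180), #5 (200), #6 (400), #7 (125), #8 (168).
Sum: 648 + 180 + 200 + 400 + 125 + 168 = 1721.

1721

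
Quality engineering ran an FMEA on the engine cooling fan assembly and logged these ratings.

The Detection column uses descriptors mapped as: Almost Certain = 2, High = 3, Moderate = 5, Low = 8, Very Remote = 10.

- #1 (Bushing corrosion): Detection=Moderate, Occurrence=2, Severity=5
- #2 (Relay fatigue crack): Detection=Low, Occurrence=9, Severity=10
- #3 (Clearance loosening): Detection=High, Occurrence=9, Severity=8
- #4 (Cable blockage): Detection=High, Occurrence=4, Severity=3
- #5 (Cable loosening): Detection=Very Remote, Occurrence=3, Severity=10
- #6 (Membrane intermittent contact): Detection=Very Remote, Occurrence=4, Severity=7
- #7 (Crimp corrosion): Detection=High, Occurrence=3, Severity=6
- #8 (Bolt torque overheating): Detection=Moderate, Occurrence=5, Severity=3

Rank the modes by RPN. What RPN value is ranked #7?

RPN = Severity × Occurrence × Detection:
  #1: 5 × 2 × 5 = 50
  #2: 10 × 9 × 8 = 720
  #3: 8 × 9 × 3 = 216
  #4: 3 × 4 × 3 = 36
  #5: 10 × 3 × 10 = 300
  #6: 7 × 4 × 10 = 280
  #7: 6 × 3 × 3 = 54
  #8: 3 × 5 × 5 = 75
Sorted descending: 720, 300, 280, 216, 75, 54, 50, 36.
The seventh-highest RPN is 50 (#1).

50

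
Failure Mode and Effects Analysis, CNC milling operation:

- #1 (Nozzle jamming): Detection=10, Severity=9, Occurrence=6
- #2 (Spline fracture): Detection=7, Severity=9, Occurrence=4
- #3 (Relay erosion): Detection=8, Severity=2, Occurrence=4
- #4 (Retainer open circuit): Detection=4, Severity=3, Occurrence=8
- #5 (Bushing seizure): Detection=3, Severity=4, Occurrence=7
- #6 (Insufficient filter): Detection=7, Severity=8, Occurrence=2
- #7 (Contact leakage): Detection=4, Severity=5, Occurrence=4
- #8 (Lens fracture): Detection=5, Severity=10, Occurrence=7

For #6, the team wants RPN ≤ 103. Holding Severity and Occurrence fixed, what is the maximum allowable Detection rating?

6

#6: S=8, O=2, D=7 → current RPN = 112.
Fixed product = 16. Need 16 × D ≤ 103, so D ≤ 103/16 = 6.44.
Maximum integer Detection rating = 6 (gives RPN 96; D=7 would give 112 > 103).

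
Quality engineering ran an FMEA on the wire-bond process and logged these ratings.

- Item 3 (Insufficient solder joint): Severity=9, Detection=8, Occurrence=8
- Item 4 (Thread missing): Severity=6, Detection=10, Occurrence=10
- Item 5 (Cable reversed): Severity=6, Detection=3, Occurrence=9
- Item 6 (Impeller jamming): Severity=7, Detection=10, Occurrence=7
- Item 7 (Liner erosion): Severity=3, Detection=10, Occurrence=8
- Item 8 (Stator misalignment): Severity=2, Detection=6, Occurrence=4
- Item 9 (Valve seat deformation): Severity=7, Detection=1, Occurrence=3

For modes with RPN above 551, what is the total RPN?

RPN = Severity × Occurrence × Detection:
  Item 3: 9 × 8 × 8 = 576
  Item 4: 6 × 10 × 10 = 600
  Item 5: 6 × 9 × 3 = 162
  Item 6: 7 × 7 × 10 = 490
  Item 7: 3 × 8 × 10 = 240
  Item 8: 2 × 4 × 6 = 48
  Item 9: 7 × 3 × 1 = 21
RPN > 551: Item 3 (576), Item 4 (600).
Sum: 576 + 600 = 1176.

1176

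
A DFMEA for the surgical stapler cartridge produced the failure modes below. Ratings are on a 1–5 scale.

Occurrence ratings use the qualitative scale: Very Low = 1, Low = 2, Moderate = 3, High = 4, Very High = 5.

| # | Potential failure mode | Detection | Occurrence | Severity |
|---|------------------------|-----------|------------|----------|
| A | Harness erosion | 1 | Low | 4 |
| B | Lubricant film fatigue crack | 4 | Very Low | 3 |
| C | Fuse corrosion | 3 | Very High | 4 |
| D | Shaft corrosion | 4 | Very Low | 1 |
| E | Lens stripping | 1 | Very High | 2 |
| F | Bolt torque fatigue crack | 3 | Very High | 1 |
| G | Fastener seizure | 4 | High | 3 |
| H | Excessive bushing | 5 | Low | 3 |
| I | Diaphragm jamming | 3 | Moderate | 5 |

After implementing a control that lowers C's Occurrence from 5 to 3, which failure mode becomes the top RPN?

RPN = Severity × Occurrence × Detection:
  A: 4 × 2 × 1 = 8
  B: 3 × 1 × 4 = 12
  C: 4 × 5 × 3 = 60
  D: 1 × 1 × 4 = 4
  E: 2 × 5 × 1 = 10
  F: 1 × 5 × 3 = 15
  G: 3 × 4 × 4 = 48
  H: 3 × 2 × 5 = 30
  I: 5 × 3 × 3 = 45
After action: C → 4 × 3 × 3 = 36.
Revised RPNs: G=48, I=45, C=36, H=30, F=15, B=12, E=10, A=8, D=4.
Highest is now G (48).

G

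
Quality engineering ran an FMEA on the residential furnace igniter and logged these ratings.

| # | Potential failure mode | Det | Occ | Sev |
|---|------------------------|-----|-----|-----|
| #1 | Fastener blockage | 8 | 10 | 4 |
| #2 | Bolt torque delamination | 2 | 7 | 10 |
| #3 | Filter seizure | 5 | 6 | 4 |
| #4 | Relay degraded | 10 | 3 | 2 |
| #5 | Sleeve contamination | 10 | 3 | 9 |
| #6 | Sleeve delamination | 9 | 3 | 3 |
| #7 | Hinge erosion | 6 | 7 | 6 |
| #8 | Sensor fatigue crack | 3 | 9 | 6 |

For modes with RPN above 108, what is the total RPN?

RPN = Severity × Occurrence × Detection:
  #1: 4 × 10 × 8 = 320
  #2: 10 × 7 × 2 = 140
  #3: 4 × 6 × 5 = 120
  #4: 2 × 3 × 10 = 60
  #5: 9 × 3 × 10 = 270
  #6: 3 × 3 × 9 = 81
  #7: 6 × 7 × 6 = 252
  #8: 6 × 9 × 3 = 162
RPN > 108: #1 (320), #2 (140), #3 (120), #5 (270), #7 (252), #8 (162).
Sum: 320 + 140 + 120 + 270 + 252 + 162 = 1264.

1264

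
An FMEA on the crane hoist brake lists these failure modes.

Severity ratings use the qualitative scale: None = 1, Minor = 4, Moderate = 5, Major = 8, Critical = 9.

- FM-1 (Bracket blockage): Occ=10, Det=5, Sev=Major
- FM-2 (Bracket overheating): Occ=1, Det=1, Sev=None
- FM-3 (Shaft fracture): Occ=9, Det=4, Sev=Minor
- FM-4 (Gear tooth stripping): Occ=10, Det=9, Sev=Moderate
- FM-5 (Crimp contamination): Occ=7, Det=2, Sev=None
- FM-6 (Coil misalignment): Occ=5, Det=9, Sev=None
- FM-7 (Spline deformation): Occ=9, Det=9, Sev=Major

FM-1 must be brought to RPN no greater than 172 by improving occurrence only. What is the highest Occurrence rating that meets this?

FM-1: S=8, O=10, D=5 → current RPN = 400.
Fixed product = 40. Need 40 × O ≤ 172, so O ≤ 172/40 = 4.30.
Maximum integer Occurrence rating = 4 (gives RPN 160; O=5 would give 200 > 172).

4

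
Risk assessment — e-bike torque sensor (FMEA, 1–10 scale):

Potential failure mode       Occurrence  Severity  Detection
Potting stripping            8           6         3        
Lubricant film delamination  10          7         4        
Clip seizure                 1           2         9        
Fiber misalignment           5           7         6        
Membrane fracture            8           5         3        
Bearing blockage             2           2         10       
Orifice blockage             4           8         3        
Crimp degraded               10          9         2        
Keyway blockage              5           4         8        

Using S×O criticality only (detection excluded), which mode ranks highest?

Criticality = Severity × Occurrence:
  Potting stripping: 6 × 8 = 48
  Lubricant film delamination: 7 × 10 = 70
  Clip seizure: 2 × 1 = 2
  Fiber misalignment: 7 × 5 = 35
  Membrane fracture: 5 × 8 = 40
  Bearing blockage: 2 × 2 = 4
  Orifice blockage: 8 × 4 = 32
  Crimp degraded: 9 × 10 = 90
  Keyway blockage: 4 × 5 = 20
Highest criticality is 90 → Crimp degraded.

Crimp degraded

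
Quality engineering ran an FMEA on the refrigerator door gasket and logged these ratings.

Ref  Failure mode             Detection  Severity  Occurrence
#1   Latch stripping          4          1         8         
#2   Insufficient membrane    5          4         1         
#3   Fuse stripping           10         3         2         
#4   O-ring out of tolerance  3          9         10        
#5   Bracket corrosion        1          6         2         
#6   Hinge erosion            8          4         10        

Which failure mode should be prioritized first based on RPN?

#6

RPN = Severity × Occurrence × Detection:
  #1: 1 × 8 × 4 = 32
  #2: 4 × 1 × 5 = 20
  #3: 3 × 2 × 10 = 60
  #4: 9 × 10 × 3 = 270
  #5: 6 × 2 × 1 = 12
  #6: 4 × 10 × 8 = 320
Highest RPN is 320 → #6.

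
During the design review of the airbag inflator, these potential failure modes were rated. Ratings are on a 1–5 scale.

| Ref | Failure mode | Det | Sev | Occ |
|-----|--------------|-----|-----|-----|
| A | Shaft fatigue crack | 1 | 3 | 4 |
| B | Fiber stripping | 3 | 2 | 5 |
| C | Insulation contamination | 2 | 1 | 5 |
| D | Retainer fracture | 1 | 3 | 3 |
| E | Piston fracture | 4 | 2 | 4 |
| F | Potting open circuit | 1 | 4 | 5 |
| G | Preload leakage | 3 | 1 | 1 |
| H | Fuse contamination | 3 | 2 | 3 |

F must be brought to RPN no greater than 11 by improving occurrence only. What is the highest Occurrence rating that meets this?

2

F: S=4, O=5, D=1 → current RPN = 20.
Fixed product = 4. Need 4 × O ≤ 11, so O ≤ 11/4 = 2.75.
Maximum integer Occurrence rating = 2 (gives RPN 8; O=3 would give 12 > 11).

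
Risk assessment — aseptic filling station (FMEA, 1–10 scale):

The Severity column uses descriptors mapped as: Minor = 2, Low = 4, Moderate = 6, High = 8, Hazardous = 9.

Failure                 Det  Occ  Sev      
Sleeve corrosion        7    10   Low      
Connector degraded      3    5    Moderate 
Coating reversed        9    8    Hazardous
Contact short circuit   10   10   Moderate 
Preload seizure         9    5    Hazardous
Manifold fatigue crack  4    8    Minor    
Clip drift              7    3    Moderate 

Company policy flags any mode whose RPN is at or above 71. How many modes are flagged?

6

RPN = Severity × Occurrence × Detection:
  Sleeve corrosion: 4 × 10 × 7 = 280
  Connector degraded: 6 × 5 × 3 = 90
  Coating reversed: 9 × 8 × 9 = 648
  Contact short circuit: 6 × 10 × 10 = 600
  Preload seizure: 9 × 5 × 9 = 405
  Manifold fatigue crack: 2 × 8 × 4 = 64
  Clip drift: 6 × 3 × 7 = 126
Modes with RPN ≥ 71: Sleeve corrosion (280), Connector degraded (90), Coating reversed (648), Contact short circuit (600), Preload seizure (405), Clip drift (126) → 6.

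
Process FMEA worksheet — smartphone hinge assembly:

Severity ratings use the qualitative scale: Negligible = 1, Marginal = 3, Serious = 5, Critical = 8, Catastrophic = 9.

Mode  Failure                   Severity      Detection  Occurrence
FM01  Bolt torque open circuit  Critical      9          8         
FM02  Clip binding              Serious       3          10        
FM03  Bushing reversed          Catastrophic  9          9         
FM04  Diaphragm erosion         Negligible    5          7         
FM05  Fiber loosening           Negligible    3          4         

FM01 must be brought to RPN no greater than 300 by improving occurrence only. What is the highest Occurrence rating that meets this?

FM01: S=8, O=8, D=9 → current RPN = 576.
Fixed product = 72. Need 72 × O ≤ 300, so O ≤ 300/72 = 4.17.
Maximum integer Occurrence rating = 4 (gives RPN 288; O=5 would give 360 > 300).

4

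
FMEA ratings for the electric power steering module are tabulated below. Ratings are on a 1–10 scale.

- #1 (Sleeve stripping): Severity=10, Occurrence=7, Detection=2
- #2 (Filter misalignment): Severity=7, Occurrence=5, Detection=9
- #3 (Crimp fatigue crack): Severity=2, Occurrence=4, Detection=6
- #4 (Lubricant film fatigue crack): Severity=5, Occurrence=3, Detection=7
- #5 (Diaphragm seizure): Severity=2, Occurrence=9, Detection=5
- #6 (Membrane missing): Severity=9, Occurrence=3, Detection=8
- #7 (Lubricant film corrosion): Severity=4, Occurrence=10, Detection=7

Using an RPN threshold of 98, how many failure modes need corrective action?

5

RPN = Severity × Occurrence × Detection:
  #1: 10 × 7 × 2 = 140
  #2: 7 × 5 × 9 = 315
  #3: 2 × 4 × 6 = 48
  #4: 5 × 3 × 7 = 105
  #5: 2 × 9 × 5 = 90
  #6: 9 × 3 × 8 = 216
  #7: 4 × 10 × 7 = 280
Modes with RPN ≥ 98: #1 (140), #2 (315), #4 (105), #6 (216), #7 (280) → 5.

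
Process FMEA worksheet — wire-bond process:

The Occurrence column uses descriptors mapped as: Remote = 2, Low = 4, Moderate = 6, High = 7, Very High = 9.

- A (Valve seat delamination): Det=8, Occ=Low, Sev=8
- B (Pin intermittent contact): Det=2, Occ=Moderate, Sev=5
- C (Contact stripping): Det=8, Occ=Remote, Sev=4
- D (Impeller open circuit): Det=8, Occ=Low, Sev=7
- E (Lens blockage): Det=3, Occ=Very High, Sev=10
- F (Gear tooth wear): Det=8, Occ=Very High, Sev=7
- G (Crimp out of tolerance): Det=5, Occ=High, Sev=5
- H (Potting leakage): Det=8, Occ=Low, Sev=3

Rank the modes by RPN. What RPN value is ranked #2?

270

RPN = Severity × Occurrence × Detection:
  A: 8 × 4 × 8 = 256
  B: 5 × 6 × 2 = 60
  C: 4 × 2 × 8 = 64
  D: 7 × 4 × 8 = 224
  E: 10 × 9 × 3 = 270
  F: 7 × 9 × 8 = 504
  G: 5 × 7 × 5 = 175
  H: 3 × 4 × 8 = 96
Sorted descending: 504, 270, 256, 224, 175, 96, 64, 60.
The second-highest RPN is 270 (E).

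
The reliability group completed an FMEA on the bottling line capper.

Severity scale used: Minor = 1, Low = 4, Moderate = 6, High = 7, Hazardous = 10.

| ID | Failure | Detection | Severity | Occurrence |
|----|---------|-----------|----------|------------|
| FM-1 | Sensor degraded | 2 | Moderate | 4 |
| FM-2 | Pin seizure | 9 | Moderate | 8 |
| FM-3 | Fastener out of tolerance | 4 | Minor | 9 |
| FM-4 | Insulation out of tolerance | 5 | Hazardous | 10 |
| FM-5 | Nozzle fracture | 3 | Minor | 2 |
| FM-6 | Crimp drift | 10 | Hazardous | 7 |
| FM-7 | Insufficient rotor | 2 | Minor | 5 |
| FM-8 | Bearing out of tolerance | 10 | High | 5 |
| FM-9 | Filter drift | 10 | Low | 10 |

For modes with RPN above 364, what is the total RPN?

RPN = Severity × Occurrence × Detection:
  FM-1: 6 × 4 × 2 = 48
  FM-2: 6 × 8 × 9 = 432
  FM-3: 1 × 9 × 4 = 36
  FM-4: 10 × 10 × 5 = 500
  FM-5: 1 × 2 × 3 = 6
  FM-6: 10 × 7 × 10 = 700
  FM-7: 1 × 5 × 2 = 10
  FM-8: 7 × 5 × 10 = 350
  FM-9: 4 × 10 × 10 = 400
RPN > 364: FM-2 (432), FM-4 (500), FM-6 (700), FM-9 (400).
Sum: 432 + 500 + 700 + 400 = 2032.

2032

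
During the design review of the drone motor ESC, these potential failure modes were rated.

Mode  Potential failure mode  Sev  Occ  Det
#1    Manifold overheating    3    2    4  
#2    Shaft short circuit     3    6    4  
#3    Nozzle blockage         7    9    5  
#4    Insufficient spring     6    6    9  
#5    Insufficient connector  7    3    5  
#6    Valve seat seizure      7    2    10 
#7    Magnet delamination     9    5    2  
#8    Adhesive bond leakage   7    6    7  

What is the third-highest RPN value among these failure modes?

294

RPN = Severity × Occurrence × Detection:
  #1: 3 × 2 × 4 = 24
  #2: 3 × 6 × 4 = 72
  #3: 7 × 9 × 5 = 315
  #4: 6 × 6 × 9 = 324
  #5: 7 × 3 × 5 = 105
  #6: 7 × 2 × 10 = 140
  #7: 9 × 5 × 2 = 90
  #8: 7 × 6 × 7 = 294
Sorted descending: 324, 315, 294, 140, 105, 90, 72, 24.
The third-highest RPN is 294 (#8).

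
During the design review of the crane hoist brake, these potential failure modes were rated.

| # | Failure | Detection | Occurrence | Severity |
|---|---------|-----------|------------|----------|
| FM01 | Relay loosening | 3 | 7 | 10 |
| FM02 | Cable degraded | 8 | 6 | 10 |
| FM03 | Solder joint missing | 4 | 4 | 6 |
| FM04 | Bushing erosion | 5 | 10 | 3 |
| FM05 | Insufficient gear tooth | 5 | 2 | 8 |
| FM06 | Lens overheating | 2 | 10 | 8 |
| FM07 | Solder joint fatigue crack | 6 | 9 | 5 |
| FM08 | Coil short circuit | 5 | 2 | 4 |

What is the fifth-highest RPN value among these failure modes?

RPN = Severity × Occurrence × Detection:
  FM01: 10 × 7 × 3 = 210
  FM02: 10 × 6 × 8 = 480
  FM03: 6 × 4 × 4 = 96
  FM04: 3 × 10 × 5 = 150
  FM05: 8 × 2 × 5 = 80
  FM06: 8 × 10 × 2 = 160
  FM07: 5 × 9 × 6 = 270
  FM08: 4 × 2 × 5 = 40
Sorted descending: 480, 270, 210, 160, 150, 96, 80, 40.
The fifth-highest RPN is 150 (FM04).

150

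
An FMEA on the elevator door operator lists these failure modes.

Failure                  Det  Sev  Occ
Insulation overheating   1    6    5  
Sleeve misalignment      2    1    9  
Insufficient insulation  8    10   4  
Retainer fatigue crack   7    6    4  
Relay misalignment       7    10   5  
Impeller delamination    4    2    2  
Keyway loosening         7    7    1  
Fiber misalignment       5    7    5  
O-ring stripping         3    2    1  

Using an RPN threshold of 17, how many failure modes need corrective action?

7

RPN = Severity × Occurrence × Detection:
  Insulation overheating: 6 × 5 × 1 = 30
  Sleeve misalignment: 1 × 9 × 2 = 18
  Insufficient insulation: 10 × 4 × 8 = 320
  Retainer fatigue crack: 6 × 4 × 7 = 168
  Relay misalignment: 10 × 5 × 7 = 350
  Impeller delamination: 2 × 2 × 4 = 16
  Keyway loosening: 7 × 1 × 7 = 49
  Fiber misalignment: 7 × 5 × 5 = 175
  O-ring stripping: 2 × 1 × 3 = 6
Modes with RPN ≥ 17: Insulation overheating (30), Sleeve misalignment (18), Insufficient insulation (320), Retainer fatigue crack (168), Relay misalignment (350), Keyway loosening (49), Fiber misalignment (175) → 7.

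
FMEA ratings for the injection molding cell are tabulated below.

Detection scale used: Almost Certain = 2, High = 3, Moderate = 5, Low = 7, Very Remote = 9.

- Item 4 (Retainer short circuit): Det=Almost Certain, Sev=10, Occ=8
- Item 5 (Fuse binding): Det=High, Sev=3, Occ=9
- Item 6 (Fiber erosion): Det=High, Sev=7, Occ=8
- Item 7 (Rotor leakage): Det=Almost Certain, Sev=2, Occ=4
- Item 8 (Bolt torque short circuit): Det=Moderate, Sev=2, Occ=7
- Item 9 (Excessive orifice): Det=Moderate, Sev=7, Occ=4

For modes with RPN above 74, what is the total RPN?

RPN = Severity × Occurrence × Detection:
  Item 4: 10 × 8 × 2 = 160
  Item 5: 3 × 9 × 3 = 81
  Item 6: 7 × 8 × 3 = 168
  Item 7: 2 × 4 × 2 = 16
  Item 8: 2 × 7 × 5 = 70
  Item 9: 7 × 4 × 5 = 140
RPN > 74: Item 4 (160), Item 5 (81), Item 6 (168), Item 9 (140).
Sum: 160 + 81 + 168 + 140 = 549.

549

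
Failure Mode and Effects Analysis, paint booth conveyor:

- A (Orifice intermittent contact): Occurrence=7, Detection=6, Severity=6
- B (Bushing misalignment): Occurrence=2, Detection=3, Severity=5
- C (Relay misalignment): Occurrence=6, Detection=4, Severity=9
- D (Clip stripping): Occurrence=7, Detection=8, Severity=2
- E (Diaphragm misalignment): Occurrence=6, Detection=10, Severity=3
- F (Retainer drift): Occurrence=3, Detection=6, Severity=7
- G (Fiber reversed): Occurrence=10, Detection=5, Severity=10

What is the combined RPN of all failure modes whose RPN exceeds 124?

1274

RPN = Severity × Occurrence × Detection:
  A: 6 × 7 × 6 = 252
  B: 5 × 2 × 3 = 30
  C: 9 × 6 × 4 = 216
  D: 2 × 7 × 8 = 112
  E: 3 × 6 × 10 = 180
  F: 7 × 3 × 6 = 126
  G: 10 × 10 × 5 = 500
RPN > 124: A (252), C (216), E (180), F (126), G (500).
Sum: 252 + 216 + 180 + 126 + 500 = 1274.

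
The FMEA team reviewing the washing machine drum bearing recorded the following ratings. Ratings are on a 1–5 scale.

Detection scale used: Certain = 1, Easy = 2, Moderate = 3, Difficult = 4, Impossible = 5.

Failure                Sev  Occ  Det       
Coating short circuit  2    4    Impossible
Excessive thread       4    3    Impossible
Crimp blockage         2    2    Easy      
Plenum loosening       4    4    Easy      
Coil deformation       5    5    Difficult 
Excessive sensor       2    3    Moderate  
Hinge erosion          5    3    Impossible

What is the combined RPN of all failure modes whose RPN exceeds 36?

RPN = Severity × Occurrence × Detection:
  Coating short circuit: 2 × 4 × 5 = 40
  Excessive thread: 4 × 3 × 5 = 60
  Crimp blockage: 2 × 2 × 2 = 8
  Plenum loosening: 4 × 4 × 2 = 32
  Coil deformation: 5 × 5 × 4 = 100
  Excessive sensor: 2 × 3 × 3 = 18
  Hinge erosion: 5 × 3 × 5 = 75
RPN > 36: Coating short circuit (40), Excessive thread (60), Coil deformation (100), Hinge erosion (75).
Sum: 40 + 60 + 100 + 75 = 275.

275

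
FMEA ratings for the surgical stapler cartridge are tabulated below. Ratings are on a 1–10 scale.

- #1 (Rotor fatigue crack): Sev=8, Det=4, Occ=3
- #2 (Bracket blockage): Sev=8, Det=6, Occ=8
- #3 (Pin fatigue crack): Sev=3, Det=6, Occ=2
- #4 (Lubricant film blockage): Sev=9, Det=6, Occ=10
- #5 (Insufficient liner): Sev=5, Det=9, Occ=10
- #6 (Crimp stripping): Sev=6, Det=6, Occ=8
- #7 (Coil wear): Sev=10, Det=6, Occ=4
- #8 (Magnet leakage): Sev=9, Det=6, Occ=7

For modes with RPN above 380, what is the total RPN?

1374

RPN = Severity × Occurrence × Detection:
  #1: 8 × 3 × 4 = 96
  #2: 8 × 8 × 6 = 384
  #3: 3 × 2 × 6 = 36
  #4: 9 × 10 × 6 = 540
  #5: 5 × 10 × 9 = 450
  #6: 6 × 8 × 6 = 288
  #7: 10 × 4 × 6 = 240
  #8: 9 × 7 × 6 = 378
RPN > 380: #2 (384), #4 (540), #5 (450).
Sum: 384 + 540 + 450 = 1374.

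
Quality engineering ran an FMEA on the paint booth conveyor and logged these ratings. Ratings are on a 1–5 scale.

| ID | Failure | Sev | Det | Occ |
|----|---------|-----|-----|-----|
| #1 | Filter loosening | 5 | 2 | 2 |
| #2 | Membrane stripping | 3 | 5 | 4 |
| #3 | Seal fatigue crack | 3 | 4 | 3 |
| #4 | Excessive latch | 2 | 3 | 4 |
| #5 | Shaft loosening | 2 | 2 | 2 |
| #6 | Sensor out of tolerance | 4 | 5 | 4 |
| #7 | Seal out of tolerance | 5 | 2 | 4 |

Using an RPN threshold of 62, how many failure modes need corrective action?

1

RPN = Severity × Occurrence × Detection:
  #1: 5 × 2 × 2 = 20
  #2: 3 × 4 × 5 = 60
  #3: 3 × 3 × 4 = 36
  #4: 2 × 4 × 3 = 24
  #5: 2 × 2 × 2 = 8
  #6: 4 × 4 × 5 = 80
  #7: 5 × 4 × 2 = 40
Modes with RPN ≥ 62: #6 (80) → 1.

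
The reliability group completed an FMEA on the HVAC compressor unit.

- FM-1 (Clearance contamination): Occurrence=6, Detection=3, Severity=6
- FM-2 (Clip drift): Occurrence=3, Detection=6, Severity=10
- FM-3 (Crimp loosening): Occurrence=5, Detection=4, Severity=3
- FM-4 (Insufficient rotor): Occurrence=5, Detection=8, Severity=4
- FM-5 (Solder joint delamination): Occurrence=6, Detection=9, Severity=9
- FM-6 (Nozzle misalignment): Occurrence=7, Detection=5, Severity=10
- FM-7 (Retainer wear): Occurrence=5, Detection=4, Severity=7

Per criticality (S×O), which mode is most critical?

Criticality = Severity × Occurrence:
  FM-1: 6 × 6 = 36
  FM-2: 10 × 3 = 30
  FM-3: 3 × 5 = 15
  FM-4: 4 × 5 = 20
  FM-5: 9 × 6 = 54
  FM-6: 10 × 7 = 70
  FM-7: 7 × 5 = 35
Highest criticality is 70 → FM-6.

FM-6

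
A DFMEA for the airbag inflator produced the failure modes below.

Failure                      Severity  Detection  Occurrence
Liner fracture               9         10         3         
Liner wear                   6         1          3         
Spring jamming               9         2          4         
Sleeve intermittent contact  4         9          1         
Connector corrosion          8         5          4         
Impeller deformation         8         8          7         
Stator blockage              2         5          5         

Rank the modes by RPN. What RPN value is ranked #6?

36

RPN = Severity × Occurrence × Detection:
  Liner fracture: 9 × 3 × 10 = 270
  Liner wear: 6 × 3 × 1 = 18
  Spring jamming: 9 × 4 × 2 = 72
  Sleeve intermittent contact: 4 × 1 × 9 = 36
  Connector corrosion: 8 × 4 × 5 = 160
  Impeller deformation: 8 × 7 × 8 = 448
  Stator blockage: 2 × 5 × 5 = 50
Sorted descending: 448, 270, 160, 72, 50, 36, 18.
The sixth-highest RPN is 36 (Sleeve intermittent contact).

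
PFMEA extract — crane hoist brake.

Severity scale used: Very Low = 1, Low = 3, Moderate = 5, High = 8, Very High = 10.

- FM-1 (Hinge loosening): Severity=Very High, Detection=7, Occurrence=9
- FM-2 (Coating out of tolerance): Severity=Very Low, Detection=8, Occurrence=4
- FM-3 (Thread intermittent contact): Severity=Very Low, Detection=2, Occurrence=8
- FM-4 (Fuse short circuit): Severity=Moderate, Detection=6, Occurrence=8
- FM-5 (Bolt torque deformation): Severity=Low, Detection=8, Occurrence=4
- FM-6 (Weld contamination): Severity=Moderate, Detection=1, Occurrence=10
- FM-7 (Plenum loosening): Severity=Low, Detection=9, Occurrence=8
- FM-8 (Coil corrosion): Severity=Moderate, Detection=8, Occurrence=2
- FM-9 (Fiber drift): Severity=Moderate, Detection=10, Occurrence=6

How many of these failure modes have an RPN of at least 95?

RPN = Severity × Occurrence × Detection:
  FM-1: 10 × 9 × 7 = 630
  FM-2: 1 × 4 × 8 = 32
  FM-3: 1 × 8 × 2 = 16
  FM-4: 5 × 8 × 6 = 240
  FM-5: 3 × 4 × 8 = 96
  FM-6: 5 × 10 × 1 = 50
  FM-7: 3 × 8 × 9 = 216
  FM-8: 5 × 2 × 8 = 80
  FM-9: 5 × 6 × 10 = 300
Modes with RPN ≥ 95: FM-1 (630), FM-4 (240), FM-5 (96), FM-7 (216), FM-9 (300) → 5.

5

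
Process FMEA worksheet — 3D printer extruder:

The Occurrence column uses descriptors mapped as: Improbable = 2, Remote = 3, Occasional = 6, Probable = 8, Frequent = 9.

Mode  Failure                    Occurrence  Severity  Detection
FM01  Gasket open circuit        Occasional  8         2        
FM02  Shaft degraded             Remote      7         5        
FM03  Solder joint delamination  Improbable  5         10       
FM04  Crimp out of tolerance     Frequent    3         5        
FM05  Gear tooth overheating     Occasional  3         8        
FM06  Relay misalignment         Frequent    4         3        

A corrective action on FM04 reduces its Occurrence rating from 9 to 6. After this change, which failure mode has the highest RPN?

FM05

RPN = Severity × Occurrence × Detection:
  FM01: 8 × 6 × 2 = 96
  FM02: 7 × 3 × 5 = 105
  FM03: 5 × 2 × 10 = 100
  FM04: 3 × 9 × 5 = 135
  FM05: 3 × 6 × 8 = 144
  FM06: 4 × 9 × 3 = 108
After action: FM04 → 3 × 6 × 5 = 90.
Revised RPNs: FM05=144, FM06=108, FM02=105, FM03=100, FM01=96, FM04=90.
Highest is now FM05 (144).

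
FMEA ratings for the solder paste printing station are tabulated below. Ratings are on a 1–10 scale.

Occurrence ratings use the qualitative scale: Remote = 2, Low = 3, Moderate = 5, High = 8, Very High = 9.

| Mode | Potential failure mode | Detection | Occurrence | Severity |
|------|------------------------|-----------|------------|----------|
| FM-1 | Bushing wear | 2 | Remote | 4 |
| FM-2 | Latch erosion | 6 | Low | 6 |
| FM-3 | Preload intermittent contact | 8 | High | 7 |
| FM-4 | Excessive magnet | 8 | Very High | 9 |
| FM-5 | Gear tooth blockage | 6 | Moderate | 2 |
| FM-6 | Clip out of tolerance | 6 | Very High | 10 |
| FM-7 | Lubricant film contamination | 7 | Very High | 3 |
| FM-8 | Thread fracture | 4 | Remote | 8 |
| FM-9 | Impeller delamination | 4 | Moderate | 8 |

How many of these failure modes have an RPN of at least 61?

7

RPN = Severity × Occurrence × Detection:
  FM-1: 4 × 2 × 2 = 16
  FM-2: 6 × 3 × 6 = 108
  FM-3: 7 × 8 × 8 = 448
  FM-4: 9 × 9 × 8 = 648
  FM-5: 2 × 5 × 6 = 60
  FM-6: 10 × 9 × 6 = 540
  FM-7: 3 × 9 × 7 = 189
  FM-8: 8 × 2 × 4 = 64
  FM-9: 8 × 5 × 4 = 160
Modes with RPN ≥ 61: FM-2 (108), FM-3 (448), FM-4 (648), FM-6 (540), FM-7 (189), FM-8 (64), FM-9 (160) → 7.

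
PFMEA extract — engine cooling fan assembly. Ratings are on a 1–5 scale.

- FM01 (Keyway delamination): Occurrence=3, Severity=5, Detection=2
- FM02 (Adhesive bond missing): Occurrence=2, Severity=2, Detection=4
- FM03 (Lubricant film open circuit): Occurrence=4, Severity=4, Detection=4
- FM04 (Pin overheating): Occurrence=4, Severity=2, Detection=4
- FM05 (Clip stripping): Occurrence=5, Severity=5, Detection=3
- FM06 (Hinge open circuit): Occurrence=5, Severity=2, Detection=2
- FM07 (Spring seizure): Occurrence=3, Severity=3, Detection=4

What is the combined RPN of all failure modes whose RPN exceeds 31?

207

RPN = Severity × Occurrence × Detection:
  FM01: 5 × 3 × 2 = 30
  FM02: 2 × 2 × 4 = 16
  FM03: 4 × 4 × 4 = 64
  FM04: 2 × 4 × 4 = 32
  FM05: 5 × 5 × 3 = 75
  FM06: 2 × 5 × 2 = 20
  FM07: 3 × 3 × 4 = 36
RPN > 31: FM03 (64), FM04 (32), FM05 (75), FM07 (36).
Sum: 64 + 32 + 75 + 36 = 207.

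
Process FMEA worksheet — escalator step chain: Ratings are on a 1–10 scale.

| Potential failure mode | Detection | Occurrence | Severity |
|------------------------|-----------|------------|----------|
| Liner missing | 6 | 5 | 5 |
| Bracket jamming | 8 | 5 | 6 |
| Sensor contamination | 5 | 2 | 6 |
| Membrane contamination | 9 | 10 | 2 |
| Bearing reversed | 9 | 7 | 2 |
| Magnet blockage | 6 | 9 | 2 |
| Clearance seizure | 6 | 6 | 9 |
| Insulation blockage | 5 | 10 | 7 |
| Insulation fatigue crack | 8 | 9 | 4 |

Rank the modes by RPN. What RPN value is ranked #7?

126

RPN = Severity × Occurrence × Detection:
  Liner missing: 5 × 5 × 6 = 150
  Bracket jamming: 6 × 5 × 8 = 240
  Sensor contamination: 6 × 2 × 5 = 60
  Membrane contamination: 2 × 10 × 9 = 180
  Bearing reversed: 2 × 7 × 9 = 126
  Magnet blockage: 2 × 9 × 6 = 108
  Clearance seizure: 9 × 6 × 6 = 324
  Insulation blockage: 7 × 10 × 5 = 350
  Insulation fatigue crack: 4 × 9 × 8 = 288
Sorted descending: 350, 324, 288, 240, 180, 150, 126, 108, 60.
The seventh-highest RPN is 126 (Bearing reversed).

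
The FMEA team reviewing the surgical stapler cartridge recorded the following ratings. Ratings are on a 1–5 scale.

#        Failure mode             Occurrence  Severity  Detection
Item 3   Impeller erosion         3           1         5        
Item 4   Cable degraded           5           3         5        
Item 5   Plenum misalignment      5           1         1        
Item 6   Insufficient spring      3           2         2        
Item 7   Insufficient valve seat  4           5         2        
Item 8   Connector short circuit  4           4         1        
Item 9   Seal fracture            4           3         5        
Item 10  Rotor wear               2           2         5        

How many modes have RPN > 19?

RPN = Severity × Occurrence × Detection:
  Item 3: 1 × 3 × 5 = 15
  Item 4: 3 × 5 × 5 = 75
  Item 5: 1 × 5 × 1 = 5
  Item 6: 2 × 3 × 2 = 12
  Item 7: 5 × 4 × 2 = 40
  Item 8: 4 × 4 × 1 = 16
  Item 9: 3 × 4 × 5 = 60
  Item 10: 2 × 2 × 5 = 20
Modes with RPN > 19: Item 4 (75), Item 7 (40), Item 9 (60), Item 10 (20) → 4.

4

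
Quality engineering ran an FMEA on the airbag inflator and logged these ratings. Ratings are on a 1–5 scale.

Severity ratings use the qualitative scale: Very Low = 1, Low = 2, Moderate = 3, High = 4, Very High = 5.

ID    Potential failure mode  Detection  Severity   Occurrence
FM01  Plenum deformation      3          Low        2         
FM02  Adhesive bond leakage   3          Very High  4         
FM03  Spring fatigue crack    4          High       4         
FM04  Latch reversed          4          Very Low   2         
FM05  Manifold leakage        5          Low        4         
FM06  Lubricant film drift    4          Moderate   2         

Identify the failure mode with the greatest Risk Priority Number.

FM03

RPN = Severity × Occurrence × Detection:
  FM01: 2 × 2 × 3 = 12
  FM02: 5 × 4 × 3 = 60
  FM03: 4 × 4 × 4 = 64
  FM04: 1 × 2 × 4 = 8
  FM05: 2 × 4 × 5 = 40
  FM06: 3 × 2 × 4 = 24
Highest RPN is 64 → FM03.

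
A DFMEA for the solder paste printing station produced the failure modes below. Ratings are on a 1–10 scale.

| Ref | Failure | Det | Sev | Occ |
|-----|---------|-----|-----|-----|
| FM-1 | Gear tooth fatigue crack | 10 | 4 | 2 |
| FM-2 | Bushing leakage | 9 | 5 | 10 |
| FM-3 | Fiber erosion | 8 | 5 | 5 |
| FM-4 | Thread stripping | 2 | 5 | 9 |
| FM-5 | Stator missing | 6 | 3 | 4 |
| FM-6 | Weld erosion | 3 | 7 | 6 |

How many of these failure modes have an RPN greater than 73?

RPN = Severity × Occurrence × Detection:
  FM-1: 4 × 2 × 10 = 80
  FM-2: 5 × 10 × 9 = 450
  FM-3: 5 × 5 × 8 = 200
  FM-4: 5 × 9 × 2 = 90
  FM-5: 3 × 4 × 6 = 72
  FM-6: 7 × 6 × 3 = 126
Modes with RPN > 73: FM-1 (80), FM-2 (450), FM-3 (200), FM-4 (90), FM-6 (126) → 5.

5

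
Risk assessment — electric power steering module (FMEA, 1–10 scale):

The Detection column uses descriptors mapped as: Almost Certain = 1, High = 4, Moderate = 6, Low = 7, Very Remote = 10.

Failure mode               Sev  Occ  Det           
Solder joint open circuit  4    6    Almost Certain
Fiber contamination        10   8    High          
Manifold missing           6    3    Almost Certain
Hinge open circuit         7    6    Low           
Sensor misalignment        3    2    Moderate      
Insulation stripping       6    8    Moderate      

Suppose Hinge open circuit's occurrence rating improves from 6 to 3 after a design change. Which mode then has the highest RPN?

RPN = Severity × Occurrence × Detection:
  Solder joint open circuit: 4 × 6 × 1 = 24
  Fiber contamination: 10 × 8 × 4 = 320
  Manifold missing: 6 × 3 × 1 = 18
  Hinge open circuit: 7 × 6 × 7 = 294
  Sensor misalignment: 3 × 2 × 6 = 36
  Insulation stripping: 6 × 8 × 6 = 288
After action: Hinge open circuit → 7 × 3 × 7 = 147.
Revised RPNs: Fiber contamination=320, Insulation stripping=288, Hinge open circuit=147, Sensor misalignment=36, Solder joint open circuit=24, Manifold missing=18.
Highest is now Fiber contamination (320).

Fiber contamination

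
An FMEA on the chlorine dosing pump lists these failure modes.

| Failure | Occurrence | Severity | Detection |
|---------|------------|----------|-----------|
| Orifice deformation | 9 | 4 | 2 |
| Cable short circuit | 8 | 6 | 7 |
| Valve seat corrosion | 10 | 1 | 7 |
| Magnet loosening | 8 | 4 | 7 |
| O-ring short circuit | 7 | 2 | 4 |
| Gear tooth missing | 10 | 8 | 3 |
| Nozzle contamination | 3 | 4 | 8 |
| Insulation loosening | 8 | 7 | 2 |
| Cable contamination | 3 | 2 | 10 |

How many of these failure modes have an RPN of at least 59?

RPN = Severity × Occurrence × Detection:
  Orifice deformation: 4 × 9 × 2 = 72
  Cable short circuit: 6 × 8 × 7 = 336
  Valve seat corrosion: 1 × 10 × 7 = 70
  Magnet loosening: 4 × 8 × 7 = 224
  O-ring short circuit: 2 × 7 × 4 = 56
  Gear tooth missing: 8 × 10 × 3 = 240
  Nozzle contamination: 4 × 3 × 8 = 96
  Insulation loosening: 7 × 8 × 2 = 112
  Cable contamination: 2 × 3 × 10 = 60
Modes with RPN ≥ 59: Orifice deformation (72), Cable short circuit (336), Valve seat corrosion (70), Magnet loosening (224), Gear tooth missing (240), Nozzle contamination (96), Insulation loosening (112), Cable contamination (60) → 8.

8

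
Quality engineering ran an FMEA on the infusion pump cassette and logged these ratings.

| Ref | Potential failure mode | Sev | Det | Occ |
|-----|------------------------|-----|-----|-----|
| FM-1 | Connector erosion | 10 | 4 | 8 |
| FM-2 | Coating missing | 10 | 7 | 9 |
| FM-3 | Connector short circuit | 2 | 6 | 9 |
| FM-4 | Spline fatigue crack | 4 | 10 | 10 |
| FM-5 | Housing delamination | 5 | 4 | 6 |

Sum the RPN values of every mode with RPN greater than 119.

RPN = Severity × Occurrence × Detection:
  FM-1: 10 × 8 × 4 = 320
  FM-2: 10 × 9 × 7 = 630
  FM-3: 2 × 9 × 6 = 108
  FM-4: 4 × 10 × 10 = 400
  FM-5: 5 × 6 × 4 = 120
RPN > 119: FM-1 (320), FM-2 (630), FM-4 (400), FM-5 (120).
Sum: 320 + 630 + 400 + 120 = 1470.

1470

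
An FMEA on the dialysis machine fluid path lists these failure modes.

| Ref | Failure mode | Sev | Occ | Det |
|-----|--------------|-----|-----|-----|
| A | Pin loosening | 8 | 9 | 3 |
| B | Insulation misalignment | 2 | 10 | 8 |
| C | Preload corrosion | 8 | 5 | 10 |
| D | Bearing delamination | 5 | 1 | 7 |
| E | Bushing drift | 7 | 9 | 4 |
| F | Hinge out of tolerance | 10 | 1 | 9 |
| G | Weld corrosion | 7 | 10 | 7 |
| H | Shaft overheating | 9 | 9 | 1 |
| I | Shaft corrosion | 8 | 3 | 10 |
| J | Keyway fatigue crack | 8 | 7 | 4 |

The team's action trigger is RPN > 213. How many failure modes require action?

RPN = Severity × Occurrence × Detection:
  A: 8 × 9 × 3 = 216
  B: 2 × 10 × 8 = 160
  C: 8 × 5 × 10 = 400
  D: 5 × 1 × 7 = 35
  E: 7 × 9 × 4 = 252
  F: 10 × 1 × 9 = 90
  G: 7 × 10 × 7 = 490
  H: 9 × 9 × 1 = 81
  I: 8 × 3 × 10 = 240
  J: 8 × 7 × 4 = 224
Modes with RPN > 213: A (216), C (400), E (252), G (490), I (240), J (224) → 6.

6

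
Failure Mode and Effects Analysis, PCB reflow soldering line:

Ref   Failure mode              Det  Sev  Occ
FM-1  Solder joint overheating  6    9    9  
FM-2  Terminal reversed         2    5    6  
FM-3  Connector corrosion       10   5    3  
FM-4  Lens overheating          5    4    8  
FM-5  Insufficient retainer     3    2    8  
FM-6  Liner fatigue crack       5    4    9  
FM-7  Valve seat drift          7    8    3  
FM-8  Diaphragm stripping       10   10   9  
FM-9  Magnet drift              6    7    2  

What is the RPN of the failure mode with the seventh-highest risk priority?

RPN = Severity × Occurrence × Detection:
  FM-1: 9 × 9 × 6 = 486
  FM-2: 5 × 6 × 2 = 60
  FM-3: 5 × 3 × 10 = 150
  FM-4: 4 × 8 × 5 = 160
  FM-5: 2 × 8 × 3 = 48
  FM-6: 4 × 9 × 5 = 180
  FM-7: 8 × 3 × 7 = 168
  FM-8: 10 × 9 × 10 = 900
  FM-9: 7 × 2 × 6 = 84
Sorted descending: 900, 486, 180, 168, 160, 150, 84, 60, 48.
The seventh-highest RPN is 84 (FM-9).

84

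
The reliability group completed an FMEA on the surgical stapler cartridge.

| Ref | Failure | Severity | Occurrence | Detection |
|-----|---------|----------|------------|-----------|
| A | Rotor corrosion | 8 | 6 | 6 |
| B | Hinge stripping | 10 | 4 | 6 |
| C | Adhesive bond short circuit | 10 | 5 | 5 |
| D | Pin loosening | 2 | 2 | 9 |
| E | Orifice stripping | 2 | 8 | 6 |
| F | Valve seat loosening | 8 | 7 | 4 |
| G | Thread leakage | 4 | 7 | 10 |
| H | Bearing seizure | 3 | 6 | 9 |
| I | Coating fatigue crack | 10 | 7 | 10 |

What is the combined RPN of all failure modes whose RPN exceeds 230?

RPN = Severity × Occurrence × Detection:
  A: 8 × 6 × 6 = 288
  B: 10 × 4 × 6 = 240
  C: 10 × 5 × 5 = 250
  D: 2 × 2 × 9 = 36
  E: 2 × 8 × 6 = 96
  F: 8 × 7 × 4 = 224
  G: 4 × 7 × 10 = 280
  H: 3 × 6 × 9 = 162
  I: 10 × 7 × 10 = 700
RPN > 230: A (288), B (240), C (250), G (280), I (700).
Sum: 288 + 240 + 250 + 280 + 700 = 1758.

1758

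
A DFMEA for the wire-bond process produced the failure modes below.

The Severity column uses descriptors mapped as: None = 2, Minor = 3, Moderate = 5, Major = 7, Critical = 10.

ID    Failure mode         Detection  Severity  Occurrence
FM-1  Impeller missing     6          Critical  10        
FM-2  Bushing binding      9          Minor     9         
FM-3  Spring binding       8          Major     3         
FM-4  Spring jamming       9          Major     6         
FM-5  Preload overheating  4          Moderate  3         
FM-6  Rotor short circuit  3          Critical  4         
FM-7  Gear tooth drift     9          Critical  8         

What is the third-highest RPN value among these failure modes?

378

RPN = Severity × Occurrence × Detection:
  FM-1: 10 × 10 × 6 = 600
  FM-2: 3 × 9 × 9 = 243
  FM-3: 7 × 3 × 8 = 168
  FM-4: 7 × 6 × 9 = 378
  FM-5: 5 × 3 × 4 = 60
  FM-6: 10 × 4 × 3 = 120
  FM-7: 10 × 8 × 9 = 720
Sorted descending: 720, 600, 378, 243, 168, 120, 60.
The third-highest RPN is 378 (FM-4).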